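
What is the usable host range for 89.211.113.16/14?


Network: 89.208.0.0
Broadcast: 89.211.255.255
First usable = network + 1
Last usable = broadcast - 1
Range: 89.208.0.1 to 89.211.255.254


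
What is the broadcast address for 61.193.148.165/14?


Network: 61.192.0.0/14
Host bits = 18
Set all host bits to 1:
Broadcast: 61.195.255.255


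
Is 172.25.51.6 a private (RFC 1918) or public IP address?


RFC 1918 private ranges:
  10.0.0.0/8 (10.0.0.0 - 10.255.255.255)
  172.16.0.0/12 (172.16.0.0 - 172.31.255.255)
  192.168.0.0/16 (192.168.0.0 - 192.168.255.255)
Private (in 172.16.0.0/12)


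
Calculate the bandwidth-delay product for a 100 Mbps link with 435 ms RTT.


BDP = bandwidth * RTT
= 100 Mbps * 435 ms
= 100 * 1e6 * 435 / 1000 bits
= 43500000 bits
= 5437500 bytes
= 5310.0586 KB
BDP = 43500000 bits (5437500 bytes)


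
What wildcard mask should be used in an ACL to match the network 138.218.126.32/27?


Subnet mask: 255.255.255.224
Wildcard = 255.255.255.255 - subnet mask
255 - 255 = 0
255 - 255 = 0
255 - 255 = 0
255 - 224 = 31
Wildcard: 0.0.0.31


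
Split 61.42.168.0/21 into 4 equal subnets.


New prefix = 21 + 2 = 23
Each subnet has 512 addresses
  61.42.168.0/23
  61.42.170.0/23
  61.42.172.0/23
  61.42.174.0/23
Subnets: 61.42.168.0/23, 61.42.170.0/23, 61.42.172.0/23, 61.42.174.0/23


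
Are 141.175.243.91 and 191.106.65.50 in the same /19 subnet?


Mask: 255.255.224.0
141.175.243.91 AND mask = 141.175.224.0
191.106.65.50 AND mask = 191.106.64.0
No, different subnets (141.175.224.0 vs 191.106.64.0)


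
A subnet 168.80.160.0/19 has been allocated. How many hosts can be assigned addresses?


Host bits = 32 - 19 = 13
Total addresses = 2^13 = 8192
Usable = total - 2 (network and broadcast)
Usable hosts: 8190


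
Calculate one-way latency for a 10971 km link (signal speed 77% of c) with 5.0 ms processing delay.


Speed = 0.77 * 3e5 km/s = 231000 km/s
Propagation delay = 10971 / 231000 = 0.0475 s = 47.4935 ms
Processing delay = 5.0 ms
Total one-way latency = 52.4935 ms


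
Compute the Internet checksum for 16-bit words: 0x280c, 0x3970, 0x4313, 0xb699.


Sum all words (with carry folding):
+ 0x280c = 0x280c
+ 0x3970 = 0x617c
+ 0x4313 = 0xa48f
+ 0xb699 = 0x5b29
One's complement: ~0x5b29
Checksum = 0xa4d6


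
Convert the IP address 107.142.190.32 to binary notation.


107 = 01101011
142 = 10001110
190 = 10111110
32 = 00100000
Binary: 01101011.10001110.10111110.00100000


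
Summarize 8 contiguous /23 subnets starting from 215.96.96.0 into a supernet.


Original prefix: /23
Number of subnets: 8 = 2^3
New prefix = 23 - 3 = 20
Supernet: 215.96.96.0/20


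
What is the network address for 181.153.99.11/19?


IP:   10110101.10011001.01100011.00001011
Mask: 11111111.11111111.11100000.00000000
AND operation:
Net:  10110101.10011001.01100000.00000000
Network: 181.153.96.0/19


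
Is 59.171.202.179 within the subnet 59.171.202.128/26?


Subnet network: 59.171.202.128
Test IP AND mask: 59.171.202.128
Yes, 59.171.202.179 is in 59.171.202.128/26


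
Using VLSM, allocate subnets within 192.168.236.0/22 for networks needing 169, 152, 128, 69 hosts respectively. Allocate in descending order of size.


169 hosts -> /24 (254 usable): 192.168.236.0/24
152 hosts -> /24 (254 usable): 192.168.237.0/24
128 hosts -> /24 (254 usable): 192.168.238.0/24
69 hosts -> /25 (126 usable): 192.168.239.0/25
Allocation: 192.168.236.0/24 (169 hosts, 254 usable); 192.168.237.0/24 (152 hosts, 254 usable); 192.168.238.0/24 (128 hosts, 254 usable); 192.168.239.0/25 (69 hosts, 126 usable)


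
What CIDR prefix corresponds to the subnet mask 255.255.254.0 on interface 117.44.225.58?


Binary: 11111111.11111111.11111110.00000000
Count leading 1s
Prefix: /23


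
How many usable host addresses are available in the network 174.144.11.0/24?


Host bits = 32 - 24 = 8
Total addresses = 2^8 = 256
Usable = total - 2 (network and broadcast)
Usable hosts: 254


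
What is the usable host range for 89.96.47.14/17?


Network: 89.96.0.0
Broadcast: 89.96.127.255
First usable = network + 1
Last usable = broadcast - 1
Range: 89.96.0.1 to 89.96.127.254


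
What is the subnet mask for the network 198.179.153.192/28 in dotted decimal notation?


/28 means 28 network bits, 4 host bits
Binary: 11111111111111111111111111110000
Mask: 255.255.255.240


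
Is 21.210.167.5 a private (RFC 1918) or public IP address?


RFC 1918 private ranges:
  10.0.0.0/8 (10.0.0.0 - 10.255.255.255)
  172.16.0.0/12 (172.16.0.0 - 172.31.255.255)
  192.168.0.0/16 (192.168.0.0 - 192.168.255.255)
Public (not in any RFC 1918 range)


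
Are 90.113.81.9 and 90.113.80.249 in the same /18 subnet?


Mask: 255.255.192.0
90.113.81.9 AND mask = 90.113.64.0
90.113.80.249 AND mask = 90.113.64.0
Yes, same subnet (90.113.64.0)


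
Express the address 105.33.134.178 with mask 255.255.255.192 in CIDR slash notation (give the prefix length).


Binary: 11111111.11111111.11111111.11000000
Count leading 1s
Prefix: /26


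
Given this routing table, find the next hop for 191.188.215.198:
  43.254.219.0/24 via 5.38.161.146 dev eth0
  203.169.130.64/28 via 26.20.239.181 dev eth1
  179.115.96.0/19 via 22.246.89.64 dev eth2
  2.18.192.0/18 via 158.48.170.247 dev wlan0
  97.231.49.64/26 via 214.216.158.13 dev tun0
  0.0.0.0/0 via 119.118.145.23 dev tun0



Longest prefix match for 191.188.215.198:
  /24 43.254.219.0: no
  /28 203.169.130.64: no
  /19 179.115.96.0: no
  /18 2.18.192.0: no
  /26 97.231.49.64: no
  /0 0.0.0.0: MATCH
Selected: next-hop 119.118.145.23 via tun0 (matched /0)


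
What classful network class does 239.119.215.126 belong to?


First octet: 239
Binary: 11101111
1110xxxx -> Class D (224-239)
Class D (multicast), default mask N/A


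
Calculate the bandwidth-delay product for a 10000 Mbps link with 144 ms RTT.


BDP = bandwidth * RTT
= 10000 Mbps * 144 ms
= 10000 * 1e6 * 144 / 1000 bits
= 1440000000 bits
= 180000000 bytes
= 175781.25 KB
BDP = 1440000000 bits (180000000 bytes)


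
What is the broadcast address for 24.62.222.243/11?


Network: 24.32.0.0/11
Host bits = 21
Set all host bits to 1:
Broadcast: 24.63.255.255


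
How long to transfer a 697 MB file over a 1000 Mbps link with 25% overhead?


Effective throughput = 1000 * (1 - 25/100) = 750 Mbps
File size in Mb = 697 * 8 = 5576 Mb
Time = 5576 / 750
Time = 7.4347 seconds


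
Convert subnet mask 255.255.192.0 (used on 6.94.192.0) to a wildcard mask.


Subnet mask: 255.255.192.0
Wildcard = 255.255.255.255 - subnet mask
255 - 255 = 0
255 - 255 = 0
255 - 192 = 63
255 - 0 = 255
Wildcard: 0.0.63.255


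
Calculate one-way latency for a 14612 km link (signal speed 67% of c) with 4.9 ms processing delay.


Speed = 0.67 * 3e5 km/s = 201000 km/s
Propagation delay = 14612 / 201000 = 0.0727 s = 72.6965 ms
Processing delay = 4.9 ms
Total one-way latency = 77.5965 ms


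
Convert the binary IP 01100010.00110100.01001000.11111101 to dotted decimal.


01100010 = 98
00110100 = 52
01001000 = 72
11111101 = 253
IP: 98.52.72.253


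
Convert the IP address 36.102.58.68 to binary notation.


36 = 00100100
102 = 01100110
58 = 00111010
68 = 01000100
Binary: 00100100.01100110.00111010.01000100


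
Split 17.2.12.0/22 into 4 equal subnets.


New prefix = 22 + 2 = 24
Each subnet has 256 addresses
  17.2.12.0/24
  17.2.13.0/24
  17.2.14.0/24
  17.2.15.0/24
Subnets: 17.2.12.0/24, 17.2.13.0/24, 17.2.14.0/24, 17.2.15.0/24


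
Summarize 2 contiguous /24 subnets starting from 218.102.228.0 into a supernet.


Original prefix: /24
Number of subnets: 2 = 2^1
New prefix = 24 - 1 = 23
Supernet: 218.102.228.0/23


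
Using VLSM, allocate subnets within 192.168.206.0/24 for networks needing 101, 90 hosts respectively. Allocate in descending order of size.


101 hosts -> /25 (126 usable): 192.168.206.0/25
90 hosts -> /25 (126 usable): 192.168.206.128/25
Allocation: 192.168.206.0/25 (101 hosts, 126 usable); 192.168.206.128/25 (90 hosts, 126 usable)


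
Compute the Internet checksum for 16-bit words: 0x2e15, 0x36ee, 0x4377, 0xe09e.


Sum all words (with carry folding):
+ 0x2e15 = 0x2e15
+ 0x36ee = 0x6503
+ 0x4377 = 0xa87a
+ 0xe09e = 0x8919
One's complement: ~0x8919
Checksum = 0x76e6


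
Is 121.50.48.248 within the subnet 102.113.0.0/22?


Subnet network: 102.113.0.0
Test IP AND mask: 121.50.48.0
No, 121.50.48.248 is not in 102.113.0.0/22


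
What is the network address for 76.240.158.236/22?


IP:   01001100.11110000.10011110.11101100
Mask: 11111111.11111111.11111100.00000000
AND operation:
Net:  01001100.11110000.10011100.00000000
Network: 76.240.156.0/22


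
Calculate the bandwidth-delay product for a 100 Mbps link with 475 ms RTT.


BDP = bandwidth * RTT
= 100 Mbps * 475 ms
= 100 * 1e6 * 475 / 1000 bits
= 47500000 bits
= 5937500 bytes
= 5798.3398 KB
BDP = 47500000 bits (5937500 bytes)


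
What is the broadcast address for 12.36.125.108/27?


Network: 12.36.125.96/27
Host bits = 5
Set all host bits to 1:
Broadcast: 12.36.125.127


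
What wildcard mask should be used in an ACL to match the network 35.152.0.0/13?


Subnet mask: 255.248.0.0
Wildcard = 255.255.255.255 - subnet mask
255 - 255 = 0
255 - 248 = 7
255 - 0 = 255
255 - 0 = 255
Wildcard: 0.7.255.255


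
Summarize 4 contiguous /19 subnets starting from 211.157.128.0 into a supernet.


Original prefix: /19
Number of subnets: 4 = 2^2
New prefix = 19 - 2 = 17
Supernet: 211.157.128.0/17


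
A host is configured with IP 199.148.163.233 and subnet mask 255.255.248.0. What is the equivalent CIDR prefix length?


Binary: 11111111.11111111.11111000.00000000
Count leading 1s
Prefix: /21


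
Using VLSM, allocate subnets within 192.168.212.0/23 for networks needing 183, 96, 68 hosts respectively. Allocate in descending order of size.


183 hosts -> /24 (254 usable): 192.168.212.0/24
96 hosts -> /25 (126 usable): 192.168.213.0/25
68 hosts -> /25 (126 usable): 192.168.213.128/25
Allocation: 192.168.212.0/24 (183 hosts, 254 usable); 192.168.213.0/25 (96 hosts, 126 usable); 192.168.213.128/25 (68 hosts, 126 usable)


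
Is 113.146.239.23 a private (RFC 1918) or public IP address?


RFC 1918 private ranges:
  10.0.0.0/8 (10.0.0.0 - 10.255.255.255)
  172.16.0.0/12 (172.16.0.0 - 172.31.255.255)
  192.168.0.0/16 (192.168.0.0 - 192.168.255.255)
Public (not in any RFC 1918 range)


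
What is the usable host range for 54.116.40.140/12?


Network: 54.112.0.0
Broadcast: 54.127.255.255
First usable = network + 1
Last usable = broadcast - 1
Range: 54.112.0.1 to 54.127.255.254


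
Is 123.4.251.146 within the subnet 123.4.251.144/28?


Subnet network: 123.4.251.144
Test IP AND mask: 123.4.251.144
Yes, 123.4.251.146 is in 123.4.251.144/28


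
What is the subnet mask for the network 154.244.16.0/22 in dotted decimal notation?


/22 means 22 network bits, 10 host bits
Binary: 11111111111111111111110000000000
Mask: 255.255.252.0


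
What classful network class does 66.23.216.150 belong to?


First octet: 66
Binary: 01000010
0xxxxxxx -> Class A (1-126)
Class A, default mask 255.0.0.0 (/8)


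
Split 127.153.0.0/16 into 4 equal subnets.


New prefix = 16 + 2 = 18
Each subnet has 16384 addresses
  127.153.0.0/18
  127.153.64.0/18
  127.153.128.0/18
  127.153.192.0/18
Subnets: 127.153.0.0/18, 127.153.64.0/18, 127.153.128.0/18, 127.153.192.0/18


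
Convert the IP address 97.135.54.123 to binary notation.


97 = 01100001
135 = 10000111
54 = 00110110
123 = 01111011
Binary: 01100001.10000111.00110110.01111011


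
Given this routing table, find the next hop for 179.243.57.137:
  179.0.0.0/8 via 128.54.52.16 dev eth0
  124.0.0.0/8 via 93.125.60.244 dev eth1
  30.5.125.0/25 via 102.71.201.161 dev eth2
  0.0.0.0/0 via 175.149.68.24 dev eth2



Longest prefix match for 179.243.57.137:
  /8 179.0.0.0: MATCH
  /8 124.0.0.0: no
  /25 30.5.125.0: no
  /0 0.0.0.0: MATCH
Selected: next-hop 128.54.52.16 via eth0 (matched /8)


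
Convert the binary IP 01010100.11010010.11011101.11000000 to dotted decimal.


01010100 = 84
11010010 = 210
11011101 = 221
11000000 = 192
IP: 84.210.221.192


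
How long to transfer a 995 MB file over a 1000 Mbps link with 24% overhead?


Effective throughput = 1000 * (1 - 24/100) = 760 Mbps
File size in Mb = 995 * 8 = 7960 Mb
Time = 7960 / 760
Time = 10.4737 seconds


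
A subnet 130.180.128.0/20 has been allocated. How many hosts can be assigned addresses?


Host bits = 32 - 20 = 12
Total addresses = 2^12 = 4096
Usable = total - 2 (network and broadcast)
Usable hosts: 4094


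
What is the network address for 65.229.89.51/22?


IP:   01000001.11100101.01011001.00110011
Mask: 11111111.11111111.11111100.00000000
AND operation:
Net:  01000001.11100101.01011000.00000000
Network: 65.229.88.0/22


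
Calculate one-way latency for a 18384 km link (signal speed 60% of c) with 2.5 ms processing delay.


Speed = 0.6 * 3e5 km/s = 180000 km/s
Propagation delay = 18384 / 180000 = 0.1021 s = 102.1333 ms
Processing delay = 2.5 ms
Total one-way latency = 104.6333 ms


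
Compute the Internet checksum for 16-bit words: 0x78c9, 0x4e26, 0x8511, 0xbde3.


Sum all words (with carry folding):
+ 0x78c9 = 0x78c9
+ 0x4e26 = 0xc6ef
+ 0x8511 = 0x4c01
+ 0xbde3 = 0x09e5
One's complement: ~0x09e5
Checksum = 0xf61a


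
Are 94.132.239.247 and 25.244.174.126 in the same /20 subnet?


Mask: 255.255.240.0
94.132.239.247 AND mask = 94.132.224.0
25.244.174.126 AND mask = 25.244.160.0
No, different subnets (94.132.224.0 vs 25.244.160.0)


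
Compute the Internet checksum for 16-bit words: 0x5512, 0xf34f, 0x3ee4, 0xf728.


Sum all words (with carry folding):
+ 0x5512 = 0x5512
+ 0xf34f = 0x4862
+ 0x3ee4 = 0x8746
+ 0xf728 = 0x7e6f
One's complement: ~0x7e6f
Checksum = 0x8190


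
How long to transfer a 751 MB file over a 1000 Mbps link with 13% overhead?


Effective throughput = 1000 * (1 - 13/100) = 870 Mbps
File size in Mb = 751 * 8 = 6008 Mb
Time = 6008 / 870
Time = 6.9057 seconds


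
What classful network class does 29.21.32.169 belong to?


First octet: 29
Binary: 00011101
0xxxxxxx -> Class A (1-126)
Class A, default mask 255.0.0.0 (/8)


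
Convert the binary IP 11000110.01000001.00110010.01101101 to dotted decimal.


11000110 = 198
01000001 = 65
00110010 = 50
01101101 = 109
IP: 198.65.50.109


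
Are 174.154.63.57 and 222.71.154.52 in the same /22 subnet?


Mask: 255.255.252.0
174.154.63.57 AND mask = 174.154.60.0
222.71.154.52 AND mask = 222.71.152.0
No, different subnets (174.154.60.0 vs 222.71.152.0)


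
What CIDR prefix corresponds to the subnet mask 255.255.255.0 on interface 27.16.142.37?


Binary: 11111111.11111111.11111111.00000000
Count leading 1s
Prefix: /24


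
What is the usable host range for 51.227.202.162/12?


Network: 51.224.0.0
Broadcast: 51.239.255.255
First usable = network + 1
Last usable = broadcast - 1
Range: 51.224.0.1 to 51.239.255.254


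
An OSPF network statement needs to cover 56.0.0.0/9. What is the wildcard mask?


Subnet mask: 255.128.0.0
Wildcard = 255.255.255.255 - subnet mask
255 - 255 = 0
255 - 128 = 127
255 - 0 = 255
255 - 0 = 255
Wildcard: 0.127.255.255


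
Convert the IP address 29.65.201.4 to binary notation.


29 = 00011101
65 = 01000001
201 = 11001001
4 = 00000100
Binary: 00011101.01000001.11001001.00000100


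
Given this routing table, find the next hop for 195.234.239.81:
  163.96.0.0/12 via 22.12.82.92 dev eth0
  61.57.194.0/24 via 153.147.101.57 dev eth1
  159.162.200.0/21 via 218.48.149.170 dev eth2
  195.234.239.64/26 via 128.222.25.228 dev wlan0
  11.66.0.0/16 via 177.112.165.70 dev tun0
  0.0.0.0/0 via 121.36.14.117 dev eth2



Longest prefix match for 195.234.239.81:
  /12 163.96.0.0: no
  /24 61.57.194.0: no
  /21 159.162.200.0: no
  /26 195.234.239.64: MATCH
  /16 11.66.0.0: no
  /0 0.0.0.0: MATCH
Selected: next-hop 128.222.25.228 via wlan0 (matched /26)


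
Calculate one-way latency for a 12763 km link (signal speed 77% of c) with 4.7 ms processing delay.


Speed = 0.77 * 3e5 km/s = 231000 km/s
Propagation delay = 12763 / 231000 = 0.0553 s = 55.2511 ms
Processing delay = 4.7 ms
Total one-way latency = 59.9511 ms


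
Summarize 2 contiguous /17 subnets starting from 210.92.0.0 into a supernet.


Original prefix: /17
Number of subnets: 2 = 2^1
New prefix = 17 - 1 = 16
Supernet: 210.92.0.0/16


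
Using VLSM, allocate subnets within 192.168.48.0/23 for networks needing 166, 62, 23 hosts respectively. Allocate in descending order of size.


166 hosts -> /24 (254 usable): 192.168.48.0/24
62 hosts -> /26 (62 usable): 192.168.49.0/26
23 hosts -> /27 (30 usable): 192.168.49.64/27
Allocation: 192.168.48.0/24 (166 hosts, 254 usable); 192.168.49.0/26 (62 hosts, 62 usable); 192.168.49.64/27 (23 hosts, 30 usable)


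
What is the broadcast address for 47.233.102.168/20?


Network: 47.233.96.0/20
Host bits = 12
Set all host bits to 1:
Broadcast: 47.233.111.255


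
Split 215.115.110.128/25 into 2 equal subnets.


New prefix = 25 + 1 = 26
Each subnet has 64 addresses
  215.115.110.128/26
  215.115.110.192/26
Subnets: 215.115.110.128/26, 215.115.110.192/26


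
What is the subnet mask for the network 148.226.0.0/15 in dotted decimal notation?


/15 means 15 network bits, 17 host bits
Binary: 11111111111111100000000000000000
Mask: 255.254.0.0


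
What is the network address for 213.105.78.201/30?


IP:   11010101.01101001.01001110.11001001
Mask: 11111111.11111111.11111111.11111100
AND operation:
Net:  11010101.01101001.01001110.11001000
Network: 213.105.78.200/30


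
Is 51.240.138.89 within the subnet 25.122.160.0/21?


Subnet network: 25.122.160.0
Test IP AND mask: 51.240.136.0
No, 51.240.138.89 is not in 25.122.160.0/21


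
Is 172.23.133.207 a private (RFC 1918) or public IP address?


RFC 1918 private ranges:
  10.0.0.0/8 (10.0.0.0 - 10.255.255.255)
  172.16.0.0/12 (172.16.0.0 - 172.31.255.255)
  192.168.0.0/16 (192.168.0.0 - 192.168.255.255)
Private (in 172.16.0.0/12)


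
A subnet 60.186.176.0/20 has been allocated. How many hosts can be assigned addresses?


Host bits = 32 - 20 = 12
Total addresses = 2^12 = 4096
Usable = total - 2 (network and broadcast)
Usable hosts: 4094


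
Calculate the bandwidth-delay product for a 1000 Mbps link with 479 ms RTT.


BDP = bandwidth * RTT
= 1000 Mbps * 479 ms
= 1000 * 1e6 * 479 / 1000 bits
= 479000000 bits
= 59875000 bytes
= 58471.6797 KB
BDP = 479000000 bits (59875000 bytes)


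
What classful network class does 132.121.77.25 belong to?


First octet: 132
Binary: 10000100
10xxxxxx -> Class B (128-191)
Class B, default mask 255.255.0.0 (/16)


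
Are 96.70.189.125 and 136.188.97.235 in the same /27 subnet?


Mask: 255.255.255.224
96.70.189.125 AND mask = 96.70.189.96
136.188.97.235 AND mask = 136.188.97.224
No, different subnets (96.70.189.96 vs 136.188.97.224)


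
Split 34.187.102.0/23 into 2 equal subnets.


New prefix = 23 + 1 = 24
Each subnet has 256 addresses
  34.187.102.0/24
  34.187.103.0/24
Subnets: 34.187.102.0/24, 34.187.103.0/24


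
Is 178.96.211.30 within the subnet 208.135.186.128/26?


Subnet network: 208.135.186.128
Test IP AND mask: 178.96.211.0
No, 178.96.211.30 is not in 208.135.186.128/26


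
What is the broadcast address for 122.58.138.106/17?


Network: 122.58.128.0/17
Host bits = 15
Set all host bits to 1:
Broadcast: 122.58.255.255


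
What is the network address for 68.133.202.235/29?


IP:   01000100.10000101.11001010.11101011
Mask: 11111111.11111111.11111111.11111000
AND operation:
Net:  01000100.10000101.11001010.11101000
Network: 68.133.202.232/29


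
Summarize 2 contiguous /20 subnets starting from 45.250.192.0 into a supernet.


Original prefix: /20
Number of subnets: 2 = 2^1
New prefix = 20 - 1 = 19
Supernet: 45.250.192.0/19


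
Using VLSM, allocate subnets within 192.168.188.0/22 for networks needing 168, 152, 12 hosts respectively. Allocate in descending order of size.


168 hosts -> /24 (254 usable): 192.168.188.0/24
152 hosts -> /24 (254 usable): 192.168.189.0/24
12 hosts -> /28 (14 usable): 192.168.190.0/28
Allocation: 192.168.188.0/24 (168 hosts, 254 usable); 192.168.189.0/24 (152 hosts, 254 usable); 192.168.190.0/28 (12 hosts, 14 usable)


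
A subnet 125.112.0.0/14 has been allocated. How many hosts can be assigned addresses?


Host bits = 32 - 14 = 18
Total addresses = 2^18 = 262144
Usable = total - 2 (network and broadcast)
Usable hosts: 262142


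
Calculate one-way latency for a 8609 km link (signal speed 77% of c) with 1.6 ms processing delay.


Speed = 0.77 * 3e5 km/s = 231000 km/s
Propagation delay = 8609 / 231000 = 0.0373 s = 37.2684 ms
Processing delay = 1.6 ms
Total one-way latency = 38.8684 ms


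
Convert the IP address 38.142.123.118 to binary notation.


38 = 00100110
142 = 10001110
123 = 01111011
118 = 01110110
Binary: 00100110.10001110.01111011.01110110


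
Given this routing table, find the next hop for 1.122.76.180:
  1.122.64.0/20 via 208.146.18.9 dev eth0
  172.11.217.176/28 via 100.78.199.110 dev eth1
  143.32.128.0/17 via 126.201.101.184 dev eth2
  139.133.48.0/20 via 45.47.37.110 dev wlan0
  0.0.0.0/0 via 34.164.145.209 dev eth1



Longest prefix match for 1.122.76.180:
  /20 1.122.64.0: MATCH
  /28 172.11.217.176: no
  /17 143.32.128.0: no
  /20 139.133.48.0: no
  /0 0.0.0.0: MATCH
Selected: next-hop 208.146.18.9 via eth0 (matched /20)


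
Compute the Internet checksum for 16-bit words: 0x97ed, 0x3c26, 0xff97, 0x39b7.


Sum all words (with carry folding):
+ 0x97ed = 0x97ed
+ 0x3c26 = 0xd413
+ 0xff97 = 0xd3ab
+ 0x39b7 = 0x0d63
One's complement: ~0x0d63
Checksum = 0xf29c


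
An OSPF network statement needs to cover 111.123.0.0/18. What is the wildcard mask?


Subnet mask: 255.255.192.0
Wildcard = 255.255.255.255 - subnet mask
255 - 255 = 0
255 - 255 = 0
255 - 192 = 63
255 - 0 = 255
Wildcard: 0.0.63.255


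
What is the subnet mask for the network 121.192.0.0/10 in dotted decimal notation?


/10 means 10 network bits, 22 host bits
Binary: 11111111110000000000000000000000
Mask: 255.192.0.0


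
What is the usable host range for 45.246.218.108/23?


Network: 45.246.218.0
Broadcast: 45.246.219.255
First usable = network + 1
Last usable = broadcast - 1
Range: 45.246.218.1 to 45.246.219.254


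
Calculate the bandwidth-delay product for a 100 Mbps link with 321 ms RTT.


BDP = bandwidth * RTT
= 100 Mbps * 321 ms
= 100 * 1e6 * 321 / 1000 bits
= 32100000 bits
= 4012500 bytes
= 3918.457 KB
BDP = 32100000 bits (4012500 bytes)


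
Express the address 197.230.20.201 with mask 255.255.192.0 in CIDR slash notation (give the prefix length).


Binary: 11111111.11111111.11000000.00000000
Count leading 1s
Prefix: /18


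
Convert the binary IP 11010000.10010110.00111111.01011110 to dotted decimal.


11010000 = 208
10010110 = 150
00111111 = 63
01011110 = 94
IP: 208.150.63.94


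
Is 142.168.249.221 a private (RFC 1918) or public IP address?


RFC 1918 private ranges:
  10.0.0.0/8 (10.0.0.0 - 10.255.255.255)
  172.16.0.0/12 (172.16.0.0 - 172.31.255.255)
  192.168.0.0/16 (192.168.0.0 - 192.168.255.255)
Public (not in any RFC 1918 range)


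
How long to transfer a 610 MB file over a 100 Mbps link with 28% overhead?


Effective throughput = 100 * (1 - 28/100) = 72 Mbps
File size in Mb = 610 * 8 = 4880 Mb
Time = 4880 / 72
Time = 67.7778 seconds


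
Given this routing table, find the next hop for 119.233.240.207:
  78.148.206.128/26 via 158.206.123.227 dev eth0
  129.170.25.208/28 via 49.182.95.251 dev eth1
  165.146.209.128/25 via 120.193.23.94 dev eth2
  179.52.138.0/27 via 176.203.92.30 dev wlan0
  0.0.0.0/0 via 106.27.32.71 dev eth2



Longest prefix match for 119.233.240.207:
  /26 78.148.206.128: no
  /28 129.170.25.208: no
  /25 165.146.209.128: no
  /27 179.52.138.0: no
  /0 0.0.0.0: MATCH
Selected: next-hop 106.27.32.71 via eth2 (matched /0)


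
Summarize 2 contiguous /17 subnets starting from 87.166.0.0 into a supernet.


Original prefix: /17
Number of subnets: 2 = 2^1
New prefix = 17 - 1 = 16
Supernet: 87.166.0.0/16


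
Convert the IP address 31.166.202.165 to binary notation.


31 = 00011111
166 = 10100110
202 = 11001010
165 = 10100101
Binary: 00011111.10100110.11001010.10100101


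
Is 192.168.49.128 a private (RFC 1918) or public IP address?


RFC 1918 private ranges:
  10.0.0.0/8 (10.0.0.0 - 10.255.255.255)
  172.16.0.0/12 (172.16.0.0 - 172.31.255.255)
  192.168.0.0/16 (192.168.0.0 - 192.168.255.255)
Private (in 192.168.0.0/16)


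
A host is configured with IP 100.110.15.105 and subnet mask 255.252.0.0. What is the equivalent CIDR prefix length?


Binary: 11111111.11111100.00000000.00000000
Count leading 1s
Prefix: /14


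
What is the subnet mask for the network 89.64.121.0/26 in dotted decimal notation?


/26 means 26 network bits, 6 host bits
Binary: 11111111111111111111111111000000
Mask: 255.255.255.192


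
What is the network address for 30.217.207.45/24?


IP:   00011110.11011001.11001111.00101101
Mask: 11111111.11111111.11111111.00000000
AND operation:
Net:  00011110.11011001.11001111.00000000
Network: 30.217.207.0/24


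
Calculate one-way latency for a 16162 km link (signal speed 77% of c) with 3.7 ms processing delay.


Speed = 0.77 * 3e5 km/s = 231000 km/s
Propagation delay = 16162 / 231000 = 0.07 s = 69.9654 ms
Processing delay = 3.7 ms
Total one-way latency = 73.6654 ms


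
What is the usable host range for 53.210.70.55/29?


Network: 53.210.70.48
Broadcast: 53.210.70.55
First usable = network + 1
Last usable = broadcast - 1
Range: 53.210.70.49 to 53.210.70.54


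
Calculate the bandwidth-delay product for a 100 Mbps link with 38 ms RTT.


BDP = bandwidth * RTT
= 100 Mbps * 38 ms
= 100 * 1e6 * 38 / 1000 bits
= 3800000 bits
= 475000 bytes
= 463.8672 KB
BDP = 3800000 bits (475000 bytes)


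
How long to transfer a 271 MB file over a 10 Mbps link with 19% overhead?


Effective throughput = 10 * (1 - 19/100) = 8.1 Mbps
File size in Mb = 271 * 8 = 2168 Mb
Time = 2168 / 8.1
Time = 267.6543 seconds


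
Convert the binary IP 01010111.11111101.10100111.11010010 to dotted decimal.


01010111 = 87
11111101 = 253
10100111 = 167
11010010 = 210
IP: 87.253.167.210


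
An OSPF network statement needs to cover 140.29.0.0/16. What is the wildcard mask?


Subnet mask: 255.255.0.0
Wildcard = 255.255.255.255 - subnet mask
255 - 255 = 0
255 - 255 = 0
255 - 0 = 255
255 - 0 = 255
Wildcard: 0.0.255.255


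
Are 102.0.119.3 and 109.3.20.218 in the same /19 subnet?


Mask: 255.255.224.0
102.0.119.3 AND mask = 102.0.96.0
109.3.20.218 AND mask = 109.3.0.0
No, different subnets (102.0.96.0 vs 109.3.0.0)


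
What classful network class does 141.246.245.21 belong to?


First octet: 141
Binary: 10001101
10xxxxxx -> Class B (128-191)
Class B, default mask 255.255.0.0 (/16)


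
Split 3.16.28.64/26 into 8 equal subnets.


New prefix = 26 + 3 = 29
Each subnet has 8 addresses
  3.16.28.64/29
  3.16.28.72/29
  3.16.28.80/29
  3.16.28.88/29
  3.16.28.96/29
  3.16.28.104/29
  3.16.28.112/29
  3.16.28.120/29
Subnets: 3.16.28.64/29, 3.16.28.72/29, 3.16.28.80/29, 3.16.28.88/29, 3.16.28.96/29, 3.16.28.104/29, 3.16.28.112/29, 3.16.28.120/29


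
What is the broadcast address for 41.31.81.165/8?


Network: 41.0.0.0/8
Host bits = 24
Set all host bits to 1:
Broadcast: 41.255.255.255


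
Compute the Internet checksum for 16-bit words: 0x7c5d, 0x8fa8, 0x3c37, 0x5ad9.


Sum all words (with carry folding):
+ 0x7c5d = 0x7c5d
+ 0x8fa8 = 0x0c06
+ 0x3c37 = 0x483d
+ 0x5ad9 = 0xa316
One's complement: ~0xa316
Checksum = 0x5ce9


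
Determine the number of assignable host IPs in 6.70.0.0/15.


Host bits = 32 - 15 = 17
Total addresses = 2^17 = 131072
Usable = total - 2 (network and broadcast)
Usable hosts: 131070


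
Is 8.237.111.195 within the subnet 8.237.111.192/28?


Subnet network: 8.237.111.192
Test IP AND mask: 8.237.111.192
Yes, 8.237.111.195 is in 8.237.111.192/28


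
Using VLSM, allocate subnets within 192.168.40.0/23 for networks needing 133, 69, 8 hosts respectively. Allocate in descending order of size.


133 hosts -> /24 (254 usable): 192.168.40.0/24
69 hosts -> /25 (126 usable): 192.168.41.0/25
8 hosts -> /28 (14 usable): 192.168.41.128/28
Allocation: 192.168.40.0/24 (133 hosts, 254 usable); 192.168.41.0/25 (69 hosts, 126 usable); 192.168.41.128/28 (8 hosts, 14 usable)


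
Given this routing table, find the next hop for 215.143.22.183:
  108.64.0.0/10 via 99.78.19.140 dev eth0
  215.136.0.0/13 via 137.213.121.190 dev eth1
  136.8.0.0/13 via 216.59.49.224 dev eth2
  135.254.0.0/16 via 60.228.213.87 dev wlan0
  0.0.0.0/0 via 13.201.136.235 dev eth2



Longest prefix match for 215.143.22.183:
  /10 108.64.0.0: no
  /13 215.136.0.0: MATCH
  /13 136.8.0.0: no
  /16 135.254.0.0: no
  /0 0.0.0.0: MATCH
Selected: next-hop 137.213.121.190 via eth1 (matched /13)


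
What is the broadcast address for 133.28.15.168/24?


Network: 133.28.15.0/24
Host bits = 8
Set all host bits to 1:
Broadcast: 133.28.15.255


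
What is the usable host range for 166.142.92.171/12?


Network: 166.128.0.0
Broadcast: 166.143.255.255
First usable = network + 1
Last usable = broadcast - 1
Range: 166.128.0.1 to 166.143.255.254


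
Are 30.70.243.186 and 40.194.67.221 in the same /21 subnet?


Mask: 255.255.248.0
30.70.243.186 AND mask = 30.70.240.0
40.194.67.221 AND mask = 40.194.64.0
No, different subnets (30.70.240.0 vs 40.194.64.0)


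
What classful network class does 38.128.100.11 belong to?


First octet: 38
Binary: 00100110
0xxxxxxx -> Class A (1-126)
Class A, default mask 255.0.0.0 (/8)


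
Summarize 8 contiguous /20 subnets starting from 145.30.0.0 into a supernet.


Original prefix: /20
Number of subnets: 8 = 2^3
New prefix = 20 - 3 = 17
Supernet: 145.30.0.0/17


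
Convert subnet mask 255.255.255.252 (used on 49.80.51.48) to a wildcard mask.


Subnet mask: 255.255.255.252
Wildcard = 255.255.255.255 - subnet mask
255 - 255 = 0
255 - 255 = 0
255 - 255 = 0
255 - 252 = 3
Wildcard: 0.0.0.3


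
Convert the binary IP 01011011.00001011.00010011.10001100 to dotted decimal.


01011011 = 91
00001011 = 11
00010011 = 19
10001100 = 140
IP: 91.11.19.140


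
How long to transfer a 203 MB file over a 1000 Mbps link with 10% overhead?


Effective throughput = 1000 * (1 - 10/100) = 900 Mbps
File size in Mb = 203 * 8 = 1624 Mb
Time = 1624 / 900
Time = 1.8044 seconds


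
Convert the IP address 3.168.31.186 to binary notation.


3 = 00000011
168 = 10101000
31 = 00011111
186 = 10111010
Binary: 00000011.10101000.00011111.10111010


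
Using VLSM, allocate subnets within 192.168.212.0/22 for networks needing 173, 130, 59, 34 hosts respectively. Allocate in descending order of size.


173 hosts -> /24 (254 usable): 192.168.212.0/24
130 hosts -> /24 (254 usable): 192.168.213.0/24
59 hosts -> /26 (62 usable): 192.168.214.0/26
34 hosts -> /26 (62 usable): 192.168.214.64/26
Allocation: 192.168.212.0/24 (173 hosts, 254 usable); 192.168.213.0/24 (130 hosts, 254 usable); 192.168.214.0/26 (59 hosts, 62 usable); 192.168.214.64/26 (34 hosts, 62 usable)


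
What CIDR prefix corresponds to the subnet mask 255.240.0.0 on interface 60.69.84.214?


Binary: 11111111.11110000.00000000.00000000
Count leading 1s
Prefix: /12


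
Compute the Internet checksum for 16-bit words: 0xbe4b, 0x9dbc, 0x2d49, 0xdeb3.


Sum all words (with carry folding):
+ 0xbe4b = 0xbe4b
+ 0x9dbc = 0x5c08
+ 0x2d49 = 0x8951
+ 0xdeb3 = 0x6805
One's complement: ~0x6805
Checksum = 0x97fa


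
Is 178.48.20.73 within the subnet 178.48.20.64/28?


Subnet network: 178.48.20.64
Test IP AND mask: 178.48.20.64
Yes, 178.48.20.73 is in 178.48.20.64/28


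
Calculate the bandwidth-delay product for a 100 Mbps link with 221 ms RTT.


BDP = bandwidth * RTT
= 100 Mbps * 221 ms
= 100 * 1e6 * 221 / 1000 bits
= 22100000 bits
= 2762500 bytes
= 2697.7539 KB
BDP = 22100000 bits (2762500 bytes)


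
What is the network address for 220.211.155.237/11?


IP:   11011100.11010011.10011011.11101101
Mask: 11111111.11100000.00000000.00000000
AND operation:
Net:  11011100.11000000.00000000.00000000
Network: 220.192.0.0/11


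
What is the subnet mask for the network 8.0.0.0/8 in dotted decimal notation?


/8 means 8 network bits, 24 host bits
Binary: 11111111000000000000000000000000
Mask: 255.0.0.0


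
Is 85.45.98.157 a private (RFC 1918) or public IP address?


RFC 1918 private ranges:
  10.0.0.0/8 (10.0.0.0 - 10.255.255.255)
  172.16.0.0/12 (172.16.0.0 - 172.31.255.255)
  192.168.0.0/16 (192.168.0.0 - 192.168.255.255)
Public (not in any RFC 1918 range)


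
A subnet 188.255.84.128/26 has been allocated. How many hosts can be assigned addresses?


Host bits = 32 - 26 = 6
Total addresses = 2^6 = 64
Usable = total - 2 (network and broadcast)
Usable hosts: 62


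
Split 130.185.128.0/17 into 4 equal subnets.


New prefix = 17 + 2 = 19
Each subnet has 8192 addresses
  130.185.128.0/19
  130.185.160.0/19
  130.185.192.0/19
  130.185.224.0/19
Subnets: 130.185.128.0/19, 130.185.160.0/19, 130.185.192.0/19, 130.185.224.0/19


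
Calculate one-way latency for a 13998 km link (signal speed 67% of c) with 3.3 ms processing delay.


Speed = 0.67 * 3e5 km/s = 201000 km/s
Propagation delay = 13998 / 201000 = 0.0696 s = 69.6418 ms
Processing delay = 3.3 ms
Total one-way latency = 72.9418 ms


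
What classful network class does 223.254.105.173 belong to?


First octet: 223
Binary: 11011111
110xxxxx -> Class C (192-223)
Class C, default mask 255.255.255.0 (/24)


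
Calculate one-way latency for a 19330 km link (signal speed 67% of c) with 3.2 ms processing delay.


Speed = 0.67 * 3e5 km/s = 201000 km/s
Propagation delay = 19330 / 201000 = 0.0962 s = 96.1692 ms
Processing delay = 3.2 ms
Total one-way latency = 99.3692 ms


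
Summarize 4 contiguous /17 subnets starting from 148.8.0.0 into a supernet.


Original prefix: /17
Number of subnets: 4 = 2^2
New prefix = 17 - 2 = 15
Supernet: 148.8.0.0/15


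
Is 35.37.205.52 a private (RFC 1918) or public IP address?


RFC 1918 private ranges:
  10.0.0.0/8 (10.0.0.0 - 10.255.255.255)
  172.16.0.0/12 (172.16.0.0 - 172.31.255.255)
  192.168.0.0/16 (192.168.0.0 - 192.168.255.255)
Public (not in any RFC 1918 range)


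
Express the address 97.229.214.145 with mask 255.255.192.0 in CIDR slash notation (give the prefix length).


Binary: 11111111.11111111.11000000.00000000
Count leading 1s
Prefix: /18


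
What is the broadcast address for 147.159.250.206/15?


Network: 147.158.0.0/15
Host bits = 17
Set all host bits to 1:
Broadcast: 147.159.255.255


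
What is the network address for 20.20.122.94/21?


IP:   00010100.00010100.01111010.01011110
Mask: 11111111.11111111.11111000.00000000
AND operation:
Net:  00010100.00010100.01111000.00000000
Network: 20.20.120.0/21


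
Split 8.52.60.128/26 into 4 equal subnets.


New prefix = 26 + 2 = 28
Each subnet has 16 addresses
  8.52.60.128/28
  8.52.60.144/28
  8.52.60.160/28
  8.52.60.176/28
Subnets: 8.52.60.128/28, 8.52.60.144/28, 8.52.60.160/28, 8.52.60.176/28


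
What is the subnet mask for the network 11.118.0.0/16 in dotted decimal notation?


/16 means 16 network bits, 16 host bits
Binary: 11111111111111110000000000000000
Mask: 255.255.0.0


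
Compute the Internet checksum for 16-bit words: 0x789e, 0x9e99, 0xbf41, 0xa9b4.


Sum all words (with carry folding):
+ 0x789e = 0x789e
+ 0x9e99 = 0x1738
+ 0xbf41 = 0xd679
+ 0xa9b4 = 0x802e
One's complement: ~0x802e
Checksum = 0x7fd1


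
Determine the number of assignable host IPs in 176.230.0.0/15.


Host bits = 32 - 15 = 17
Total addresses = 2^17 = 131072
Usable = total - 2 (network and broadcast)
Usable hosts: 131070


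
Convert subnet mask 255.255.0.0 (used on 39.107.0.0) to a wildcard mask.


Subnet mask: 255.255.0.0
Wildcard = 255.255.255.255 - subnet mask
255 - 255 = 0
255 - 255 = 0
255 - 0 = 255
255 - 0 = 255
Wildcard: 0.0.255.255


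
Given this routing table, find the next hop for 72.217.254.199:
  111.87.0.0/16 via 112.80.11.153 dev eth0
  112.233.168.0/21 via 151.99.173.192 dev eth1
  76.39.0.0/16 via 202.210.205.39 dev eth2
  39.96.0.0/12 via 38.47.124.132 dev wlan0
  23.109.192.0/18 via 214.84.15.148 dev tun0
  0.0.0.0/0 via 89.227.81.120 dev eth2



Longest prefix match for 72.217.254.199:
  /16 111.87.0.0: no
  /21 112.233.168.0: no
  /16 76.39.0.0: no
  /12 39.96.0.0: no
  /18 23.109.192.0: no
  /0 0.0.0.0: MATCH
Selected: next-hop 89.227.81.120 via eth2 (matched /0)


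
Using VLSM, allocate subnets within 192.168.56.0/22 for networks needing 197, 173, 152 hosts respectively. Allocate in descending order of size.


197 hosts -> /24 (254 usable): 192.168.56.0/24
173 hosts -> /24 (254 usable): 192.168.57.0/24
152 hosts -> /24 (254 usable): 192.168.58.0/24
Allocation: 192.168.56.0/24 (197 hosts, 254 usable); 192.168.57.0/24 (173 hosts, 254 usable); 192.168.58.0/24 (152 hosts, 254 usable)


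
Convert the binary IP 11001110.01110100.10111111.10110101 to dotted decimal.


11001110 = 206
01110100 = 116
10111111 = 191
10110101 = 181
IP: 206.116.191.181


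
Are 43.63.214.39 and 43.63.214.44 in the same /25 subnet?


Mask: 255.255.255.128
43.63.214.39 AND mask = 43.63.214.0
43.63.214.44 AND mask = 43.63.214.0
Yes, same subnet (43.63.214.0)


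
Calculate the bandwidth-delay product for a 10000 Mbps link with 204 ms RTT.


BDP = bandwidth * RTT
= 10000 Mbps * 204 ms
= 10000 * 1e6 * 204 / 1000 bits
= 2040000000 bits
= 255000000 bytes
= 249023.4375 KB
BDP = 2040000000 bits (255000000 bytes)


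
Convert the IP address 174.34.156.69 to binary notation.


174 = 10101110
34 = 00100010
156 = 10011100
69 = 01000101
Binary: 10101110.00100010.10011100.01000101


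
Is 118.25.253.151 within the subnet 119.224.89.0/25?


Subnet network: 119.224.89.0
Test IP AND mask: 118.25.253.128
No, 118.25.253.151 is not in 119.224.89.0/25


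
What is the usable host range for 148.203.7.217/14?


Network: 148.200.0.0
Broadcast: 148.203.255.255
First usable = network + 1
Last usable = broadcast - 1
Range: 148.200.0.1 to 148.203.255.254


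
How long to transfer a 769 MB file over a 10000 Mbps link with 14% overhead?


Effective throughput = 10000 * (1 - 14/100) = 8600 Mbps
File size in Mb = 769 * 8 = 6152 Mb
Time = 6152 / 8600
Time = 0.7153 seconds


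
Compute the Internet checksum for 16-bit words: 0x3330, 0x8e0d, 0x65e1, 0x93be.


Sum all words (with carry folding):
+ 0x3330 = 0x3330
+ 0x8e0d = 0xc13d
+ 0x65e1 = 0x271f
+ 0x93be = 0xbadd
One's complement: ~0xbadd
Checksum = 0x4522


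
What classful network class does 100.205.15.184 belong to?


First octet: 100
Binary: 01100100
0xxxxxxx -> Class A (1-126)
Class A, default mask 255.0.0.0 (/8)


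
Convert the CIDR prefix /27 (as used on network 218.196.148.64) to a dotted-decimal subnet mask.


/27 means 27 network bits, 5 host bits
Binary: 11111111111111111111111111100000
Mask: 255.255.255.224


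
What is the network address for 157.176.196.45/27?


IP:   10011101.10110000.11000100.00101101
Mask: 11111111.11111111.11111111.11100000
AND operation:
Net:  10011101.10110000.11000100.00100000
Network: 157.176.196.32/27


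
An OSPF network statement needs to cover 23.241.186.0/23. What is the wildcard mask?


Subnet mask: 255.255.254.0
Wildcard = 255.255.255.255 - subnet mask
255 - 255 = 0
255 - 255 = 0
255 - 254 = 1
255 - 0 = 255
Wildcard: 0.0.1.255


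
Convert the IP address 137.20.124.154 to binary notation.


137 = 10001001
20 = 00010100
124 = 01111100
154 = 10011010
Binary: 10001001.00010100.01111100.10011010
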